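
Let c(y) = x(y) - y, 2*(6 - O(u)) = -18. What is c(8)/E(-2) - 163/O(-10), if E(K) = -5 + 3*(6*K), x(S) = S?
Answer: -163/15 ≈ -10.867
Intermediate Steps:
O(u) = 15 (O(u) = 6 - ½*(-18) = 6 + 9 = 15)
E(K) = -5 + 18*K
c(y) = 0 (c(y) = y - y = 0)
c(8)/E(-2) - 163/O(-10) = 0/(-5 + 18*(-2)) - 163/15 = 0/(-5 - 36) - 163*1/15 = 0/(-41) - 163/15 = 0*(-1/41) - 163/15 = 0 - 163/15 = -163/15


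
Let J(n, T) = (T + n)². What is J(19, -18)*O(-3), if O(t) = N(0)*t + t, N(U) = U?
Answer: -3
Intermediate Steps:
O(t) = t (O(t) = 0*t + t = 0 + t = t)
J(19, -18)*O(-3) = (-18 + 19)²*(-3) = 1²*(-3) = 1*(-3) = -3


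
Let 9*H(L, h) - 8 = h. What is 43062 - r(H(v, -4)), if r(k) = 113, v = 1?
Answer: 42949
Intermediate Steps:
H(L, h) = 8/9 + h/9
43062 - r(H(v, -4)) = 43062 - 1*113 = 43062 - 113 = 42949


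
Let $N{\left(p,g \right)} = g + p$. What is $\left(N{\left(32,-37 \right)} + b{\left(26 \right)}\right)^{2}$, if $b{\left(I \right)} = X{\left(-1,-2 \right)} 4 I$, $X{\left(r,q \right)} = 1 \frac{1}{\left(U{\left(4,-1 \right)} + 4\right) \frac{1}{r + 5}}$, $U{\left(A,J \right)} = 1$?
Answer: $\frac{152881}{25} \approx 6115.2$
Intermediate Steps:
$X{\left(r,q \right)} = 1 + \frac{r}{5}$ ($X{\left(r,q \right)} = 1 \frac{1}{\left(1 + 4\right) \frac{1}{r + 5}} = 1 \frac{1}{5 \frac{1}{5 + r}} = 1 \left(1 + \frac{r}{5}\right) = 1 + \frac{r}{5}$)
$b{\left(I \right)} = \frac{16 I}{5}$ ($b{\left(I \right)} = \left(1 + \frac{1}{5} \left(-1\right)\right) 4 I = \left(1 - \frac{1}{5}\right) 4 I = \frac{4 \cdot 4 I}{5} = \frac{16 I}{5}$)
$\left(N{\left(32,-37 \right)} + b{\left(26 \right)}\right)^{2} = \left(\left(-37 + 32\right) + \frac{16}{5} \cdot 26\right)^{2} = \left(-5 + \frac{416}{5}\right)^{2} = \left(\frac{391}{5}\right)^{2} = \frac{152881}{25}$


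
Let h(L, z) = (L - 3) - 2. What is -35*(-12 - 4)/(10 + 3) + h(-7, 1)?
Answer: 404/13 ≈ 31.077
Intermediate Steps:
h(L, z) = -5 + L (h(L, z) = (-3 + L) - 2 = -5 + L)
-35*(-12 - 4)/(10 + 3) + h(-7, 1) = -35*(-12 - 4)/(10 + 3) + (-5 - 7) = -(-560)/13 - 12 = -35*(-16/13) - 12 = 560/13 - 12 = 404/13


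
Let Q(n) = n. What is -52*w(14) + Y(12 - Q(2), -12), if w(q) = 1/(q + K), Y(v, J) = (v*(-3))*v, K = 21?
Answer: -10552/35 ≈ -301.49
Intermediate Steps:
Y(v, J) = -3*v² (Y(v, J) = (-3*v)*v = -3*v²)
w(q) = 1/(21 + q) (w(q) = 1/(q + 21) = 1/(21 + q))
-52*w(14) + Y(12 - Q(2), -12) = -52/(21 + 14) - 3*(12 - 1*2)² = -52/35 - 3*(12 - 2)² = -52*1/35 - 3*10² = -52/35 - 3*100 = -52/35 - 300 = -10552/35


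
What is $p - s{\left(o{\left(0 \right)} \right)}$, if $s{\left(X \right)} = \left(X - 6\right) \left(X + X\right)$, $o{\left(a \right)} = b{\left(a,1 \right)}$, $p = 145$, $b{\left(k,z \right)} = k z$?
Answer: $145$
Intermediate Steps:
$o{\left(a \right)} = a$ ($o{\left(a \right)} = a 1 = a$)
$s{\left(X \right)} = 2 X \left(-6 + X\right)$ ($s{\left(X \right)} = \left(-6 + X\right) 2 X = 2 X \left(-6 + X\right)$)
$p - s{\left(o{\left(0 \right)} \right)} = 145 - 2 \cdot 0 \left(-6 + 0\right) = 145 - 2 \cdot 0 \left(-6\right) = 145 - 0 = 145 + 0 = 145$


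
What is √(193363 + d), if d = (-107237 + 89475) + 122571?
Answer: 2*√74543 ≈ 546.05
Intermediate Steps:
d = 104809 (d = -17762 + 122571 = 104809)
√(193363 + d) = √(193363 + 104809) = √298172 = 2*√74543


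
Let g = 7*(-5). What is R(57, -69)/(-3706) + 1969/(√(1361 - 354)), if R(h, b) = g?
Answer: 35/3706 + 1969*√1007/1007 ≈ 62.058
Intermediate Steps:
g = -35
R(h, b) = -35
R(57, -69)/(-3706) + 1969/(√(1361 - 354)) = -35/(-3706) + 1969/(√(1361 - 354)) = -35*(-1/3706) + 1969/(√1007) = 35/3706 + 1969*(√1007/1007) = 35/3706 + 1969*√1007/1007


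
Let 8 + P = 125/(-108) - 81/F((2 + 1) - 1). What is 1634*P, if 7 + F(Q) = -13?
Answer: -1126643/135 ≈ -8345.5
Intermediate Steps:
F(Q) = -20 (F(Q) = -7 - 13 = -20)
P = -1379/270 (P = -8 + (125/(-108) - 81/(-20)) = -8 + (125*(-1/108) - 81*(-1/20)) = -8 + (-125/108 + 81/20) = -8 + 781/270 = -1379/270 ≈ -5.1074)
1634*P = 1634*(-1379/270) = -1126643/135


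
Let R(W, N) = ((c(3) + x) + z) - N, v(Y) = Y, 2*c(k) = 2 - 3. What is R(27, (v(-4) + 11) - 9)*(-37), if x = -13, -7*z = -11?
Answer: 5143/14 ≈ 367.36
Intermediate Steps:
c(k) = -½ (c(k) = (2 - 3)/2 = (½)*(-1) = -½)
z = 11/7 (z = -⅐*(-11) = 11/7 ≈ 1.5714)
R(W, N) = -167/14 - N (R(W, N) = ((-½ - 13) + 11/7) - N = (-27/2 + 11/7) - N = -167/14 - N)
R(27, (v(-4) + 11) - 9)*(-37) = (-167/14 - ((-4 + 11) - 9))*(-37) = (-167/14 - (7 - 9))*(-37) = (-167/14 - 1*(-2))*(-37) = (-167/14 + 2)*(-37) = -139/14*(-37) = 5143/14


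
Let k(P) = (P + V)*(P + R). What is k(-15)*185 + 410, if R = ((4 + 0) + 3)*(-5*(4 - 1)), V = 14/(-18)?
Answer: 1052030/3 ≈ 3.5068e+5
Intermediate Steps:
V = -7/9 (V = 14*(-1/18) = -7/9 ≈ -0.77778)
R = -105 (R = (4 + 3)*(-5*3) = 7*(-15) = -105)
k(P) = (-105 + P)*(-7/9 + P) (k(P) = (P - 7/9)*(P - 105) = (-7/9 + P)*(-105 + P) = (-105 + P)*(-7/9 + P))
k(-15)*185 + 410 = (245/3 + (-15)**2 - 952/9*(-15))*185 + 410 = (245/3 + 225 + 4760/3)*185 + 410 = (5680/3)*185 + 410 = 1050800/3 + 410 = 1052030/3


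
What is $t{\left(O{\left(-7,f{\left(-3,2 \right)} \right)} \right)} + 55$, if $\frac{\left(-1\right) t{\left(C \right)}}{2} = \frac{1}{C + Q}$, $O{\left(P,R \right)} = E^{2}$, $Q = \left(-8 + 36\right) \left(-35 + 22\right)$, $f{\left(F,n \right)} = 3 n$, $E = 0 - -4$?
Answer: $\frac{9571}{174} \approx 55.006$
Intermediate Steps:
$E = 4$ ($E = 0 + 4 = 4$)
$Q = -364$ ($Q = 28 \left(-13\right) = -364$)
$O{\left(P,R \right)} = 16$ ($O{\left(P,R \right)} = 4^{2} = 16$)
$t{\left(C \right)} = - \frac{2}{-364 + C}$ ($t{\left(C \right)} = - \frac{2}{C - 364} = - \frac{2}{-364 + C}$)
$t{\left(O{\left(-7,f{\left(-3,2 \right)} \right)} \right)} + 55 = - \frac{2}{-364 + 16} + 55 = - \frac{2}{-348} + 55 = \left(-2\right) \left(- \frac{1}{348}\right) + 55 = \frac{1}{174} + 55 = \frac{9571}{174}$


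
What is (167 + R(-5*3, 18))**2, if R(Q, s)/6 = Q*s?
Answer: 2111209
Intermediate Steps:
R(Q, s) = 6*Q*s (R(Q, s) = 6*(Q*s) = 6*Q*s)
(167 + R(-5*3, 18))**2 = (167 + 6*(-5*3)*18)**2 = (167 + 6*(-15)*18)**2 = (167 - 1620)**2 = (-1453)**2 = 2111209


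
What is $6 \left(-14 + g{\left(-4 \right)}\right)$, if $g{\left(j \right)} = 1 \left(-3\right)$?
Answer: $-102$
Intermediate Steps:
$g{\left(j \right)} = -3$
$6 \left(-14 + g{\left(-4 \right)}\right) = 6 \left(-14 - 3\right) = 6 \left(-17\right) = -102$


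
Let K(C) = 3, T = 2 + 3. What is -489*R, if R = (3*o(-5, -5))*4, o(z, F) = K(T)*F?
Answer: 88020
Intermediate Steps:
T = 5
o(z, F) = 3*F
R = -180 (R = (3*(3*(-5)))*4 = (3*(-15))*4 = -45*4 = -180)
-489*R = -489*(-180) = 88020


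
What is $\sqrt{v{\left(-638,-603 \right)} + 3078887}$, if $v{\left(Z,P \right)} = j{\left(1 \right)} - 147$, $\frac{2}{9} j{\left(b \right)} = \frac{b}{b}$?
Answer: $\frac{\sqrt{12314978}}{2} \approx 1754.6$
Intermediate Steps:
$j{\left(b \right)} = \frac{9}{2}$ ($j{\left(b \right)} = \frac{9 \frac{b}{b}}{2} = \frac{9}{2} \cdot 1 = \frac{9}{2}$)
$v{\left(Z,P \right)} = - \frac{285}{2}$ ($v{\left(Z,P \right)} = \frac{9}{2} - 147 = - \frac{285}{2}$)
$\sqrt{v{\left(-638,-603 \right)} + 3078887} = \sqrt{- \frac{285}{2} + 3078887} = \sqrt{\frac{6157489}{2}} = \frac{\sqrt{12314978}}{2}$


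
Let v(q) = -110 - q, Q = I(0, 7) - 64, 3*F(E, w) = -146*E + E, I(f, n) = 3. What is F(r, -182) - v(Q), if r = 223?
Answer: -32188/3 ≈ -10729.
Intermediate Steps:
F(E, w) = -145*E/3 (F(E, w) = (-146*E + E)/3 = (-145*E)/3 = -145*E/3)
Q = -61 (Q = 3 - 64 = -61)
F(r, -182) - v(Q) = -145/3*223 - (-110 - 1*(-61)) = -32335/3 - (-110 + 61) = -32335/3 - 1*(-49) = -32335/3 + 49 = -32188/3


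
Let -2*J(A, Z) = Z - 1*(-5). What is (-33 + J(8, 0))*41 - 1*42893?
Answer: -88697/2 ≈ -44349.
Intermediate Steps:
J(A, Z) = -5/2 - Z/2 (J(A, Z) = -(Z - 1*(-5))/2 = -(Z + 5)/2 = -(5 + Z)/2 = -5/2 - Z/2)
(-33 + J(8, 0))*41 - 1*42893 = (-33 + (-5/2 - 1/2*0))*41 - 1*42893 = (-33 + (-5/2 + 0))*41 - 42893 = (-33 - 5/2)*41 - 42893 = -71/2*41 - 42893 = -2911/2 - 42893 = -88697/2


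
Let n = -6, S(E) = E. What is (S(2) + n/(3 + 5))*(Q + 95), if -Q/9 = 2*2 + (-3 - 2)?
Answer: 130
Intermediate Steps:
Q = 9 (Q = -9*(2*2 + (-3 - 2)) = -9*(4 - 5) = -9*(-1) = 9)
(S(2) + n/(3 + 5))*(Q + 95) = (2 - 6/(3 + 5))*(9 + 95) = (2 - 6/8)*104 = (2 - 6*1/8)*104 = (2 - 3/4)*104 = (5/4)*104 = 130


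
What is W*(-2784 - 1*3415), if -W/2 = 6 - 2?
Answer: 49592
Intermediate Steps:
W = -8 (W = -2*(6 - 2) = -2*4 = -8)
W*(-2784 - 1*3415) = -8*(-2784 - 1*3415) = -8*(-2784 - 3415) = -8*(-6199) = 49592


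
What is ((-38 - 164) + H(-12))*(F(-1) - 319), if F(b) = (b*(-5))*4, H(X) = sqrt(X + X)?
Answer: 60398 - 598*I*sqrt(6) ≈ 60398.0 - 1464.8*I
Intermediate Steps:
H(X) = sqrt(2)*sqrt(X) (H(X) = sqrt(2*X) = sqrt(2)*sqrt(X))
F(b) = -20*b (F(b) = -5*b*4 = -20*b)
((-38 - 164) + H(-12))*(F(-1) - 319) = ((-38 - 164) + sqrt(2)*sqrt(-12))*(-20*(-1) - 319) = (-202 + sqrt(2)*(2*I*sqrt(3)))*(20 - 319) = (-202 + 2*I*sqrt(6))*(-299) = 60398 - 598*I*sqrt(6)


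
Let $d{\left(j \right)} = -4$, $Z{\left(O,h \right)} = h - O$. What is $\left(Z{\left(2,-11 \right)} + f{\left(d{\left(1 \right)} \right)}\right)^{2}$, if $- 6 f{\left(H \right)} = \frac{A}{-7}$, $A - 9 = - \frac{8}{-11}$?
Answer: $\frac{34798201}{213444} \approx 163.03$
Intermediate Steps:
$A = \frac{107}{11}$ ($A = 9 - \frac{8}{-11} = 9 - - \frac{8}{11} = 9 + \frac{8}{11} = \frac{107}{11} \approx 9.7273$)
$f{\left(H \right)} = \frac{107}{462}$ ($f{\left(H \right)} = - \frac{\frac{107}{11} \frac{1}{-7}}{6} = - \frac{\frac{107}{11} \left(- \frac{1}{7}\right)}{6} = \left(- \frac{1}{6}\right) \left(- \frac{107}{77}\right) = \frac{107}{462}$)
$\left(Z{\left(2,-11 \right)} + f{\left(d{\left(1 \right)} \right)}\right)^{2} = \left(\left(-11 - 2\right) + \frac{107}{462}\right)^{2} = \left(-13 + \frac{107}{462}\right)^{2} = \left(- \frac{5899}{462}\right)^{2} = \frac{34798201}{213444}$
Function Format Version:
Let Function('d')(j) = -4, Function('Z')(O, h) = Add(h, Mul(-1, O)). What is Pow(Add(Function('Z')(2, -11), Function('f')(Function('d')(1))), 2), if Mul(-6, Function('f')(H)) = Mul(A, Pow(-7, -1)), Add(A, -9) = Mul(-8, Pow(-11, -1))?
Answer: Rational(34798201, 213444) ≈ 163.03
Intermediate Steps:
A = Rational(107, 11) (A = Add(9, Mul(-8, Pow(-11, -1))) = Add(9, Mul(-8, Rational(-1, 11))) = Add(9, Rational(8, 11)) = Rational(107, 11) ≈ 9.7273)
Function('f')(H) = Rational(107, 462) (Function('f')(H) = Mul(Rational(-1, 6), Mul(Rational(107, 11), Pow(-7, -1))) = Mul(Rational(-1, 6), Mul(Rational(107, 11), Rational(-1, 7))) = Mul(Rational(-1, 6), Rational(-107, 77)) = Rational(107, 462))
Pow(Add(Function('Z')(2, -11), Function('f')(Function('d')(1))), 2) = Pow(Add(Add(-11, Mul(-1, 2)), Rational(107, 462)), 2) = Pow(Add(Add(-11, -2), Rational(107, 462)), 2) = Pow(Add(-13, Rational(107, 462)), 2) = Pow(Rational(-5899, 462), 2) = Rational(34798201, 213444)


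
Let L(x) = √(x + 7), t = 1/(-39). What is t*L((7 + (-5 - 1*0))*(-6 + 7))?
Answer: -1/13 ≈ -0.076923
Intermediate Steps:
t = -1/39 ≈ -0.025641
L(x) = √(7 + x)
t*L((7 + (-5 - 1*0))*(-6 + 7)) = -√(7 + (7 + (-5 - 1*0))*(-6 + 7))/39 = -√(7 + (7 + (-5 + 0))*1)/39 = -√(7 + (7 - 5)*1)/39 = -√(7 + 2*1)/39 = -√(7 + 2)/39 = -√9/39 = -1/39*3 = -1/13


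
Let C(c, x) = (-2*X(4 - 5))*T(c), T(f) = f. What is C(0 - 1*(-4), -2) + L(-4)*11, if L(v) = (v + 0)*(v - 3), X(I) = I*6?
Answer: 356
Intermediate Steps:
X(I) = 6*I
L(v) = v*(-3 + v)
C(c, x) = 12*c (C(c, x) = (-12*(4 - 5))*c = (-12*(-1))*c = (-2*(-6))*c = 12*c)
C(0 - 1*(-4), -2) + L(-4)*11 = 12*(0 - 1*(-4)) - 4*(-3 - 4)*11 = 12*(0 + 4) - 4*(-7)*11 = 12*4 + 28*11 = 48 + 308 = 356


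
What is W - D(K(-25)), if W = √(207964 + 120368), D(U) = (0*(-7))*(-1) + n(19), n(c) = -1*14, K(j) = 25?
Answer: 14 + 2*√82083 ≈ 587.00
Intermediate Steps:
n(c) = -14
D(U) = -14 (D(U) = (0*(-7))*(-1) - 14 = 0*(-1) - 14 = 0 - 14 = -14)
W = 2*√82083 (W = √328332 = 2*√82083 ≈ 573.00)
W - D(K(-25)) = 2*√82083 - 1*(-14) = 2*√82083 + 14 = 14 + 2*√82083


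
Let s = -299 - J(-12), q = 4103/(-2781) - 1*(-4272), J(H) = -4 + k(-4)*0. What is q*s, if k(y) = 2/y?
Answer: -3503517055/2781 ≈ -1.2598e+6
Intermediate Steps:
J(H) = -4 (J(H) = -4 + (2/(-4))*0 = -4 + (2*(-¼))*0 = -4 - ½*0 = -4 + 0 = -4)
q = 11876329/2781 (q = 4103*(-1/2781) + 4272 = -4103/2781 + 4272 = 11876329/2781 ≈ 4270.5)
s = -295 (s = -299 - 1*(-4) = -299 + 4 = -295)
q*s = (11876329/2781)*(-295) = -3503517055/2781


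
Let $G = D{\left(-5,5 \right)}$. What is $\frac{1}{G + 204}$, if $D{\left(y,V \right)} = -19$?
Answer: $\frac{1}{185} \approx 0.0054054$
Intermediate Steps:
$G = -19$
$\frac{1}{G + 204} = \frac{1}{-19 + 204} = \frac{1}{185}$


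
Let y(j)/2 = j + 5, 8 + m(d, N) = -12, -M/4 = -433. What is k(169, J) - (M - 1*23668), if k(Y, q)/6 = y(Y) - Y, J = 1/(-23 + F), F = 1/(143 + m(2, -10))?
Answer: 23010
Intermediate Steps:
M = 1732 (M = -4*(-433) = 1732)
m(d, N) = -20 (m(d, N) = -8 - 12 = -20)
y(j) = 10 + 2*j (y(j) = 2*(j + 5) = 2*(5 + j) = 10 + 2*j)
F = 1/123 (F = 1/(143 - 20) = 1/123 ≈ 0.0081301)
J = -123/2828 (J = 1/(-23 + 1/123) = 1/(-2828/123) = -123/2828 ≈ -0.043494)
k(Y, q) = 60 + 6*Y (k(Y, q) = 6*((10 + 2*Y) - Y) = 6*(10 + Y) = 60 + 6*Y)
k(169, J) - (M - 1*23668) = (60 + 6*169) - (1732 - 1*23668) = (60 + 1014) - (1732 - 23668) = 1074 - 1*(-21936) = 1074 + 21936 = 23010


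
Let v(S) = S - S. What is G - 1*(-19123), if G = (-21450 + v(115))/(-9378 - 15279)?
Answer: 157179087/8219 ≈ 19124.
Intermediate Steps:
v(S) = 0
G = 7150/8219 (G = (-21450 + 0)/(-9378 - 15279) = -21450/(-24657) = -21450*(-1/24657) = 7150/8219 ≈ 0.86994)
G - 1*(-19123) = 7150/8219 - 1*(-19123) = 7150/8219 + 19123 = 157179087/8219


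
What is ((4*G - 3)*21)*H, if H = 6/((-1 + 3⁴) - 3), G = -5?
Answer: -414/11 ≈ -37.636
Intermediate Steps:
H = 6/77 (H = 6/((-1 + 81) - 3) = 6/(80 - 3) = 6/77 ≈ 0.077922)
((4*G - 3)*21)*H = ((4*(-5) - 3)*21)*(6/77) = ((-20 - 3)*21)*(6/77) = -23*21*(6/77) = -483*6/77 = -414/11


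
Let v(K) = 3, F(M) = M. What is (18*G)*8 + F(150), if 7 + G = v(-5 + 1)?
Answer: -426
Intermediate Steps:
G = -4 (G = -7 + 3 = -4)
(18*G)*8 + F(150) = (18*(-4))*8 + 150 = -72*8 + 150 = -576 + 150 = -426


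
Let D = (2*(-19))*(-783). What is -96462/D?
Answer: -5359/1653 ≈ -3.2420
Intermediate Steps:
D = 29754 (D = -38*(-783) = 29754)
-96462/D = -96462/29754 = -96462*1/29754 = -5359/1653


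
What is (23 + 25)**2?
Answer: 2304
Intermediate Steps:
(23 + 25)**2 = 48**2 = 2304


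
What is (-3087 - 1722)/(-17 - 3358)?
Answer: 1603/1125 ≈ 1.4249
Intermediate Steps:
(-3087 - 1722)/(-17 - 3358) = -4809/(-3375) = -4809*(-1/3375) = 1603/1125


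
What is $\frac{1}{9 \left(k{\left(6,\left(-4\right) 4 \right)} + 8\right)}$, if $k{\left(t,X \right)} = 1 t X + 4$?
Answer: $- \frac{1}{756} \approx -0.0013228$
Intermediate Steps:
$k{\left(t,X \right)} = 4 + X t$ ($k{\left(t,X \right)} = t X + 4 = X t + 4 = 4 + X t$)
$\frac{1}{9 \left(k{\left(6,\left(-4\right) 4 \right)} + 8\right)} = \frac{1}{9 \left(\left(4 + \left(-4\right) 4 \cdot 6\right) + 8\right)} = \frac{1}{9 \left(\left(4 - 96\right) + 8\right)} = \frac{1}{9 \left(-92 + 8\right)} = \frac{1}{9 \left(-84\right)} = \frac{1}{-756} = - \frac{1}{756}$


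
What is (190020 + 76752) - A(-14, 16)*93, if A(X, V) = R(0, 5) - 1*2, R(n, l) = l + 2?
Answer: 266307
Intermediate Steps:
R(n, l) = 2 + l
A(X, V) = 5 (A(X, V) = (2 + 5) - 1*2 = 7 - 2 = 5)
(190020 + 76752) - A(-14, 16)*93 = (190020 + 76752) - 5*93 = 266772 - 1*465 = 266772 - 465 = 266307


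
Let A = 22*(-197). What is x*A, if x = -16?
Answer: 69344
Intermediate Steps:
A = -4334
x*A = -16*(-4334) = 69344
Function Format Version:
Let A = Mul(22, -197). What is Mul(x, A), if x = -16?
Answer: 69344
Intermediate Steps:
A = -4334
Mul(x, A) = Mul(-16, -4334) = 69344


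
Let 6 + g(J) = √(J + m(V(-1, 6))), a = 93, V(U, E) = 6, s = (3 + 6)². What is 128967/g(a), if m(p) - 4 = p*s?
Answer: 773802/547 + 128967*√583/547 ≈ 7107.4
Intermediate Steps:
s = 81 (s = 9² = 81)
m(p) = 4 + 81*p (m(p) = 4 + p*81 = 4 + 81*p)
g(J) = -6 + √(490 + J) (g(J) = -6 + √(J + (4 + 81*6)) = -6 + √(J + (4 + 486)) = -6 + √(J + 490) = -6 + √(490 + J))
128967/g(a) = 128967/(-6 + √(490 + 93)) = 128967/(-6 + √583)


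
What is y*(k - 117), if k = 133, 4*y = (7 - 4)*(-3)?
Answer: -36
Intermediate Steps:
y = -9/4 (y = ((7 - 4)*(-3))/4 = (3*(-3))/4 = (1/4)*(-9) = -9/4 ≈ -2.2500)
y*(k - 117) = -9*(133 - 117)/4 = -9/4*16 = -36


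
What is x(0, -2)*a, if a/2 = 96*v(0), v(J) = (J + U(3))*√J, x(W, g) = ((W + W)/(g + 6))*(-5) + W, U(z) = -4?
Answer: 0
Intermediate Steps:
x(W, g) = W - 10*W/(6 + g) (x(W, g) = ((2*W)/(6 + g))*(-5) + W = (2*W/(6 + g))*(-5) + W = -10*W/(6 + g) + W = W - 10*W/(6 + g))
v(J) = √J*(-4 + J) (v(J) = (J - 4)*√J = (-4 + J)*√J = √J*(-4 + J))
a = 0 (a = 2*(96*(√0*(-4 + 0))) = 2*(96*(0*(-4))) = 2*(96*0) = 2*0 = 0)
x(0, -2)*a = (0*(-4 - 2)/(6 - 2))*0 = (0*(-6)/4)*0 = (0*(¼)*(-6))*0 = 0*0 = 0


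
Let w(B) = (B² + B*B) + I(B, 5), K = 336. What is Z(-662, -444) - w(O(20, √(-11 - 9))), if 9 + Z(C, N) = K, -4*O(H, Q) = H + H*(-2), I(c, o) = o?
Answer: 272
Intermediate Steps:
O(H, Q) = H/4 (O(H, Q) = -(H + H*(-2))/4 = -(H - 2*H)/4 = -(-1)*H/4 = H/4)
Z(C, N) = 327 (Z(C, N) = -9 + 336 = 327)
w(B) = 5 + 2*B² (w(B) = (B² + B*B) + 5 = (B² + B²) + 5 = 2*B² + 5 = 5 + 2*B²)
Z(-662, -444) - w(O(20, √(-11 - 9))) = 327 - (5 + 2*((¼)*20)²) = 327 - (5 + 2*5²) = 327 - (5 + 2*25) = 327 - (5 + 50) = 327 - 1*55 = 327 - 55 = 272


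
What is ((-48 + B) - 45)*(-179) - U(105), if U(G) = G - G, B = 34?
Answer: 10561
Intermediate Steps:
U(G) = 0
((-48 + B) - 45)*(-179) - U(105) = ((-48 + 34) - 45)*(-179) - 1*0 = (-14 - 45)*(-179) + 0 = -59*(-179) + 0 = 10561 + 0 = 10561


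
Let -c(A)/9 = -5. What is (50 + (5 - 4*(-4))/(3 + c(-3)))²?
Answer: 651249/256 ≈ 2543.9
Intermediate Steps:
c(A) = 45 (c(A) = -9*(-5) = 45)
(50 + (5 - 4*(-4))/(3 + c(-3)))² = (50 + (5 - 4*(-4))/(3 + 45))² = (50 + (5 + 16)/48)² = (50 + 21*(1/48))² = (50 + 7/16)² = (807/16)² = 651249/256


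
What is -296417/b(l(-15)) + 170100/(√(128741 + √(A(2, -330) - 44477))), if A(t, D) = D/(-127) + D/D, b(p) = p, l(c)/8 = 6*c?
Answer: 296417/720 + 170100*√127/√(16350107 + I*√717311494) ≈ 885.76 - 0.38828*I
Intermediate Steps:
l(c) = 48*c (l(c) = 8*(6*c) = 48*c)
A(t, D) = 1 - D/127 (A(t, D) = D*(-1/127) + 1 = -D/127 + 1 = 1 - D/127)
-296417/b(l(-15)) + 170100/(√(128741 + √(A(2, -330) - 44477))) = -296417/(48*(-15)) + 170100/(√(128741 + √((1 - 1/127*(-330)) - 44477))) = -296417/(-720) + 170100/(√(128741 + √((1 + 330/127) - 44477))) = -296417*(-1/720) + 170100/(√(128741 + √(457/127 - 44477))) = 296417/720 + 170100/(√(128741 + √(-5648122/127))) = 296417/720 + 170100/(√(128741 + I*√717311494/127)) = 296417/720 + 170100/√(128741 + I*√717311494/127)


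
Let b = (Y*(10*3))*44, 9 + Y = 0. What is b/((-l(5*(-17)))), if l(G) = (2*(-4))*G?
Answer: 297/17 ≈ 17.471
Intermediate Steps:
Y = -9 (Y = -9 + 0 = -9)
l(G) = -8*G
b = -11880 (b = -90*3*44 = -9*30*44 = -270*44 = -11880)
b/((-l(5*(-17)))) = -11880/((-(-8)*5*(-17))) = -11880/((-(-8)*(-85))) = -11880/((-1*680)) = -11880/(-680) = -11880*(-1/680) = 297/17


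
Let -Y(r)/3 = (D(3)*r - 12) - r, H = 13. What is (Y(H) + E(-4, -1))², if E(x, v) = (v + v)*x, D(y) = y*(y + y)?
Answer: 383161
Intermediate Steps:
D(y) = 2*y² (D(y) = y*(2*y) = 2*y²)
E(x, v) = 2*v*x (E(x, v) = (2*v)*x = 2*v*x)
Y(r) = 36 - 51*r (Y(r) = -3*(((2*3²)*r - 12) - r) = -3*(((2*9)*r - 12) - r) = -3*((18*r - 12) - r) = -3*((-12 + 18*r) - r) = -3*(-12 + 17*r) = 36 - 51*r)
(Y(H) + E(-4, -1))² = ((36 - 51*13) + 2*(-1)*(-4))² = ((36 - 663) + 8)² = (-627 + 8)² = (-619)² = 383161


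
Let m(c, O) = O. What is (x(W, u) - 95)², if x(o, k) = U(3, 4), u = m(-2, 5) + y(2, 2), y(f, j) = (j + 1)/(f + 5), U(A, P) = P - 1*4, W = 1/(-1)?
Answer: 9025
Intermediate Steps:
W = -1
U(A, P) = -4 + P (U(A, P) = P - 4 = -4 + P)
y(f, j) = (1 + j)/(5 + f)
u = 38/7 (u = 5 + (1 + 2)/(5 + 2) = 5 + 3/7 = 38/7 ≈ 5.4286)
x(o, k) = 0 (x(o, k) = -4 + 4 = 0)
(x(W, u) - 95)² = (0 - 95)² = (-95)² = 9025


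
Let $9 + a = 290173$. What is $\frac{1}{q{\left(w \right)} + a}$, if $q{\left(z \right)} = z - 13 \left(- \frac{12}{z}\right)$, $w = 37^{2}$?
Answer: $\frac{1369}{399108833} \approx 3.4301 \cdot 10^{-6}$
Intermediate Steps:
$a = 290164$ ($a = -9 + 290173 = 290164$)
$w = 1369$
$q{\left(z \right)} = z + \frac{156}{z}$
$\frac{1}{q{\left(w \right)} + a} = \frac{1}{\left(1369 + \frac{156}{1369}\right) + 290164} = \frac{1}{\frac{1874317}{1369} + 290164} = \frac{1}{\frac{399108833}{1369}} = \frac{1369}{399108833}$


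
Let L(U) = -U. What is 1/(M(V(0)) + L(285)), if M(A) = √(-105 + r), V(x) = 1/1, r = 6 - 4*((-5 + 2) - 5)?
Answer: -285/81292 - I*√67/81292 ≈ -0.0035059 - 0.00010069*I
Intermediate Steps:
r = 38 (r = 6 - 4*(-3 - 5) = 6 - 4*(-8) = 6 + 32 = 38)
V(x) = 1
M(A) = I*√67 (M(A) = √(-105 + 38) = √(-67) = I*√67)
1/(M(V(0)) + L(285)) = 1/(I*√67 - 1*285) = 1/(I*√67 - 285) = 1/(-285 + I*√67)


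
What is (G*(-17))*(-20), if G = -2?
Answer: -680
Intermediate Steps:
(G*(-17))*(-20) = -2*(-17)*(-20) = 34*(-20) = -680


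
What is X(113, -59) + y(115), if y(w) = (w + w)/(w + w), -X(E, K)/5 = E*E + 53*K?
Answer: -48209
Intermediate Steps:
X(E, K) = -265*K - 5*E**2 (X(E, K) = -5*(E*E + 53*K) = -5*(E**2 + 53*K) = -265*K - 5*E**2)
y(w) = 1 (y(w) = (2*w)/((2*w)) = (2*w)*(1/(2*w)) = 1)
X(113, -59) + y(115) = (-265*(-59) - 5*113**2) + 1 = (15635 - 5*12769) + 1 = (15635 - 63845) + 1 = -48210 + 1 = -48209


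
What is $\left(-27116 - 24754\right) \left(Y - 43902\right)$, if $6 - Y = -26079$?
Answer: $924167790$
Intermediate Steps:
$Y = 26085$ ($Y = 6 - -26079 = 6 + 26079 = 26085$)
$\left(-27116 - 24754\right) \left(Y - 43902\right) = \left(-27116 - 24754\right) \left(26085 - 43902\right) = \left(-51870\right) \left(-17817\right) = 924167790$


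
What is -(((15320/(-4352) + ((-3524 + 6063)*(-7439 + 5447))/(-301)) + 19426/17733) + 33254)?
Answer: -145341941546533/2903672352 ≈ -50055.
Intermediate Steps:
-(((15320/(-4352) + ((-3524 + 6063)*(-7439 + 5447))/(-301)) + 19426/17733) + 33254) = -(((15320*(-1/4352) + (2539*(-1992))*(-1/301)) + 19426*(1/17733)) + 33254) = -(((-1915/544 - 5057688*(-1/301)) + 19426/17733) + 33254) = -(((-1915/544 + 5057688/301) + 19426/17733) + 33254) = -((2750805857/163744 + 19426/17733) + 33254) = -(48783221153125/2903672352 + 33254) = -1*145341941546533/2903672352 = -145341941546533/2903672352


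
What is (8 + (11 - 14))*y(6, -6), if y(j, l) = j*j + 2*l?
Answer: 120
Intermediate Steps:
y(j, l) = j² + 2*l
(8 + (11 - 14))*y(6, -6) = (8 + (11 - 14))*(6² + 2*(-6)) = (8 - 3)*(36 - 12) = 5*24 = 120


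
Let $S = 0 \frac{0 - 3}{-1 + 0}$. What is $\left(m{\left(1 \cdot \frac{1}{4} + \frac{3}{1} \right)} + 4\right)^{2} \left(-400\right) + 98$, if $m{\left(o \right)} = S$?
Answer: $-6302$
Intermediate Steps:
$S = 0$ ($S = 0 \left(- \frac{3}{-1}\right) = 0 \left(\left(-3\right) \left(-1\right)\right) = 0 \cdot 3 = 0$)
$m{\left(o \right)} = 0$
$\left(m{\left(1 \cdot \frac{1}{4} + \frac{3}{1} \right)} + 4\right)^{2} \left(-400\right) + 98 = \left(0 + 4\right)^{2} \left(-400\right) + 98 = 4^{2} \left(-400\right) + 98 = 16 \left(-400\right) + 98 = -6400 + 98 = -6302$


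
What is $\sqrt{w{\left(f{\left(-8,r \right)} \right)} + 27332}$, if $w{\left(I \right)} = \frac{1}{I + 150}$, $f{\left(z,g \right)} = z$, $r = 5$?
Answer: $\frac{\sqrt{551122590}}{142} \approx 165.32$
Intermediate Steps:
$w{\left(I \right)} = \frac{1}{150 + I}$
$\sqrt{w{\left(f{\left(-8,r \right)} \right)} + 27332} = \sqrt{\frac{1}{150 - 8} + 27332} = \sqrt{\frac{1}{142} + 27332} = \sqrt{\frac{3881145}{142}} = \frac{\sqrt{551122590}}{142}$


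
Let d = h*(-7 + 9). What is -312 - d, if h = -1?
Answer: -310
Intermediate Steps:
d = -2 (d = -(-7 + 9) = -1*2 = -2)
-312 - d = -312 - 1*(-2) = -312 + 2 = -310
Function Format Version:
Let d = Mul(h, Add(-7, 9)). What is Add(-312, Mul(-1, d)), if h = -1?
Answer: -310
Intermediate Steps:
d = -2 (d = Mul(-1, Add(-7, 9)) = Mul(-1, 2) = -2)
Add(-312, Mul(-1, d)) = Add(-312, Mul(-1, -2)) = Add(-312, 2) = -310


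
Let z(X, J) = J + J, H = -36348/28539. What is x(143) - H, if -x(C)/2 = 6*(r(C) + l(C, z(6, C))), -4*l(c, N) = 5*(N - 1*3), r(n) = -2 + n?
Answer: 24298805/9513 ≈ 2554.3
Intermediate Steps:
H = -12116/9513 (H = -36348*1/28539 = -12116/9513 ≈ -1.2736)
z(X, J) = 2*J
l(c, N) = 15/4 - 5*N/4 (l(c, N) = -5*(N - 1*3)/4 = -5*(N - 3)/4 = -5*(-3 + N)/4 = -(-15 + 5*N)/4 = 15/4 - 5*N/4)
x(C) = -21 + 18*C (x(C) = -12*((-2 + C) + (15/4 - 5*C/2)) = -12*(7/4 - 3*C/2) = -2*(21/2 - 9*C) = -21 + 18*C)
x(143) - H = (-21 + 18*143) - 1*(-12116/9513) = (-21 + 2574) + 12116/9513 = 2553 + 12116/9513 = 24298805/9513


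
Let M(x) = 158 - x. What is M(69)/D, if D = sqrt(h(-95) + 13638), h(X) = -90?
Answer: 89*sqrt(3387)/6774 ≈ 0.76463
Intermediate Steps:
D = 2*sqrt(3387) (D = sqrt(-90 + 13638) = sqrt(13548) = 2*sqrt(3387) ≈ 116.40)
M(69)/D = (158 - 1*69)/((2*sqrt(3387))) = (158 - 69)*(sqrt(3387)/6774) = 89*(sqrt(3387)/6774) = 89*sqrt(3387)/6774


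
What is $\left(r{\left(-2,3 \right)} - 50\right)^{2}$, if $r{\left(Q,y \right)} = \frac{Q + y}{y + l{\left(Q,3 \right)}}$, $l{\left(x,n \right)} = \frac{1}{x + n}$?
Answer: $\frac{39601}{16} \approx 2475.1$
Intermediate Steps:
$l{\left(x,n \right)} = \frac{1}{n + x}$
$r{\left(Q,y \right)} = \frac{Q + y}{y + \frac{1}{3 + Q}}$
$\left(r{\left(-2,3 \right)} - 50\right)^{2} = \left(\frac{\left(3 - 2\right) \left(-2 + 3\right)}{1 + 3 \left(3 - 2\right)} - 50\right)^{2} = \left(\frac{1}{1 + 3 \cdot 1} \cdot 1 \cdot 1 - 50\right)^{2} = \left(\frac{1}{1 + 3} \cdot 1 \cdot 1 - 50\right)^{2} = \left(\frac{1}{4} \cdot 1 \cdot 1 - 50\right)^{2} = \left(\frac{1}{4} - 50\right)^{2} = \left(- \frac{199}{4}\right)^{2} = \frac{39601}{16}$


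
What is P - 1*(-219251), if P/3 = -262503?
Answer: -568258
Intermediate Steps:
P = -787509 (P = 3*(-262503) = -787509)
P - 1*(-219251) = -787509 - 1*(-219251) = -787509 + 219251 = -568258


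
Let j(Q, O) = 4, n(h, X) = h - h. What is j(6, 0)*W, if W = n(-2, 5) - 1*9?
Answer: -36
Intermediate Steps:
n(h, X) = 0
W = -9 (W = 0 - 1*9 = 0 - 9 = -9)
j(6, 0)*W = 4*(-9) = -36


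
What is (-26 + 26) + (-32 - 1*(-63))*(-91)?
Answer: -2821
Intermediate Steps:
(-26 + 26) + (-32 - 1*(-63))*(-91) = 0 + (-32 + 63)*(-91) = 0 + 31*(-91) = 0 - 2821 = -2821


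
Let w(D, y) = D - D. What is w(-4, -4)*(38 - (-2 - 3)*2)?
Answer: 0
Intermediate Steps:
w(D, y) = 0
w(-4, -4)*(38 - (-2 - 3)*2) = 0*(38 - (-2 - 3)*2) = 0*(38 - (-5)*2) = 0*(38 - 1*(-10)) = 0*(38 + 10) = 0*48 = 0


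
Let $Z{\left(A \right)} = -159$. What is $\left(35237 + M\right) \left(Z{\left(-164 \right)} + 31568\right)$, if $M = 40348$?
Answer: $2374049265$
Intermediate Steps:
$\left(35237 + M\right) \left(Z{\left(-164 \right)} + 31568\right) = \left(35237 + 40348\right) \left(-159 + 31568\right) = 75585 \cdot 31409 = 2374049265$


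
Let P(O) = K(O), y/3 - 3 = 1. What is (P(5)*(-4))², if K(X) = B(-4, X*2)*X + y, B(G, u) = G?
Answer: 1024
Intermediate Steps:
y = 12 (y = 9 + 3*1 = 9 + 3 = 12)
K(X) = 12 - 4*X (K(X) = -4*X + 12 = 12 - 4*X)
P(O) = 12 - 4*O
(P(5)*(-4))² = ((12 - 4*5)*(-4))² = ((12 - 20)*(-4))² = (-8*(-4))² = 32² = 1024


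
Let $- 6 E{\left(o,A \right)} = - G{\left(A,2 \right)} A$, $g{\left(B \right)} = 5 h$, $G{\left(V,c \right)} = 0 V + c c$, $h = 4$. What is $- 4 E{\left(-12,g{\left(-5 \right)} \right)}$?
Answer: $- \frac{160}{3} \approx -53.333$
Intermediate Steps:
$G{\left(V,c \right)} = c^{2}$ ($G{\left(V,c \right)} = 0 + c^{2} = c^{2}$)
$g{\left(B \right)} = 20$ ($g{\left(B \right)} = 5 \cdot 4 = 20$)
$E{\left(o,A \right)} = \frac{2 A}{3}$ ($E{\left(o,A \right)} = - \frac{- 2^{2} A}{6} = - \frac{\left(-1\right) 4 A}{6} = - \frac{\left(-4\right) A}{6} = \frac{2 A}{3}$)
$- 4 E{\left(-12,g{\left(-5 \right)} \right)} = - 4 \cdot \frac{2}{3} \cdot 20 = \left(-4\right) \frac{40}{3} = - \frac{160}{3}$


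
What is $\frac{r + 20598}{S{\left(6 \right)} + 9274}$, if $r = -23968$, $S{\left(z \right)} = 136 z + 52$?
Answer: $- \frac{1685}{5071} \approx -0.33228$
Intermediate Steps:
$S{\left(z \right)} = 52 + 136 z$
$\frac{r + 20598}{S{\left(6 \right)} + 9274} = \frac{-23968 + 20598}{\left(52 + 136 \cdot 6\right) + 9274} = - \frac{3370}{\left(52 + 816\right) + 9274} = - \frac{3370}{868 + 9274} = - \frac{3370}{10142} = \left(-3370\right) \frac{1}{10142} = - \frac{1685}{5071}$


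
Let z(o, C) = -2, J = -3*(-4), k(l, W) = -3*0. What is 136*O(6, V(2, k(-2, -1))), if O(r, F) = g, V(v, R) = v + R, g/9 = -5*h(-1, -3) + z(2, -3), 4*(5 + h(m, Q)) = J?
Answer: 9792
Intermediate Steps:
k(l, W) = 0
J = 12
h(m, Q) = -2 (h(m, Q) = -5 + (1/4)*12 = -5 + 3 = -2)
g = 72 (g = 9*(-5*(-2) - 2) = 9*(10 - 2) = 9*8 = 72)
V(v, R) = R + v
O(r, F) = 72
136*O(6, V(2, k(-2, -1))) = 136*72 = 9792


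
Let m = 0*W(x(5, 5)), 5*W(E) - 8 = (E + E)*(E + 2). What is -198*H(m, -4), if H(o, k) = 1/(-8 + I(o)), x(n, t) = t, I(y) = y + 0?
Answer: 99/4 ≈ 24.750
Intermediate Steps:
I(y) = y
W(E) = 8/5 + 2*E*(2 + E)/5 (W(E) = 8/5 + ((E + E)*(E + 2))/5 = 8/5 + ((2*E)*(2 + E))/5 = 8/5 + (2*E*(2 + E))/5 = 8/5 + 2*E*(2 + E)/5)
m = 0 (m = 0*(8/5 + (⅖)*5² + (⅘)*5) = 0*(8/5 + (⅖)*25 + 4) = 0*(8/5 + 10 + 4) = 0*(78/5) = 0)
H(o, k) = 1/(-8 + o)
-198*H(m, -4) = -198/(-8 + 0) = -198/(-8) = -198*(-⅛) = 99/4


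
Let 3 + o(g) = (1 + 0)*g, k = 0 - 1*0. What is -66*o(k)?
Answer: 198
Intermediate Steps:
k = 0 (k = 0 + 0 = 0)
o(g) = -3 + g (o(g) = -3 + (1 + 0)*g = -3 + 1*g = -3 + g)
-66*o(k) = -66*(-3 + 0) = -66*(-3) = 198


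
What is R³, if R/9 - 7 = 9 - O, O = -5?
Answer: 6751269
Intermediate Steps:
R = 189 (R = 63 + 9*(9 - 1*(-5)) = 63 + 9*(9 + 5) = 63 + 9*14 = 63 + 126 = 189)
R³ = 189³ = 6751269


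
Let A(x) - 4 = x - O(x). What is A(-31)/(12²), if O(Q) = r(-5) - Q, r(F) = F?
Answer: -53/144 ≈ -0.36806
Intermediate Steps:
O(Q) = -5 - Q
A(x) = 9 + 2*x (A(x) = 4 + (x - (-5 - x)) = 4 + (x + (5 + x)) = 4 + (5 + 2*x) = 9 + 2*x)
A(-31)/(12²) = (9 + 2*(-31))/(12²) = (9 - 62)/144 = -53*1/144 = -53/144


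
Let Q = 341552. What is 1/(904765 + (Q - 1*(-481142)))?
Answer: 1/1727459 ≈ 5.7889e-7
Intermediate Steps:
1/(904765 + (Q - 1*(-481142))) = 1/(904765 + (341552 - 1*(-481142))) = 1/(904765 + (341552 + 481142)) = 1/(904765 + 822694) = 1/1727459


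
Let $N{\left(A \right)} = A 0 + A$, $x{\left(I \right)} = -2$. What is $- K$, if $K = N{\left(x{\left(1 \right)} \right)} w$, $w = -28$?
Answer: $-56$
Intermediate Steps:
$N{\left(A \right)} = A$ ($N{\left(A \right)} = 0 + A = A$)
$K = 56$ ($K = \left(-2\right) \left(-28\right) = 56$)
$- K = \left(-1\right) 56 = -56$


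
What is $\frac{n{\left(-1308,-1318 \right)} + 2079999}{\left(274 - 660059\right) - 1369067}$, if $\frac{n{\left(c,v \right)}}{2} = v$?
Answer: $- \frac{2077363}{2028852} \approx -1.0239$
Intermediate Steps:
$n{\left(c,v \right)} = 2 v$
$\frac{n{\left(-1308,-1318 \right)} + 2079999}{\left(274 - 660059\right) - 1369067} = \frac{2 \left(-1318\right) + 2079999}{\left(274 - 660059\right) - 1369067} = \frac{-2636 + 2079999}{\left(274 - 660059\right) - 1369067} = \frac{2077363}{-659785 - 1369067} = \frac{2077363}{-2028852} = 2077363 \left(- \frac{1}{2028852}\right) = - \frac{2077363}{2028852}$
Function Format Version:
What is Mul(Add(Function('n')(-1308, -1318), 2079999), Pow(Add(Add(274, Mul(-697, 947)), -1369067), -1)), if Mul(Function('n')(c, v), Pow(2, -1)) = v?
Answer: Rational(-2077363, 2028852) ≈ -1.0239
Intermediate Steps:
Function('n')(c, v) = Mul(2, v)
Mul(Add(Function('n')(-1308, -1318), 2079999), Pow(Add(Add(274, Mul(-697, 947)), -1369067), -1)) = Mul(Add(Mul(2, -1318), 2079999), Pow(Add(Add(274, Mul(-697, 947)), -1369067), -1)) = Mul(Add(-2636, 2079999), Pow(Add(Add(274, -660059), -1369067), -1)) = Mul(2077363, Pow(Add(-659785, -1369067), -1)) = Mul(2077363, Pow(-2028852, -1)) = Mul(2077363, Rational(-1, 2028852)) = Rational(-2077363, 2028852)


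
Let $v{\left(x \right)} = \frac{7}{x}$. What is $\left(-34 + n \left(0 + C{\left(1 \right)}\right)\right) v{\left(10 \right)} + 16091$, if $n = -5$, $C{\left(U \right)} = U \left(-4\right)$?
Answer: $\frac{80406}{5} \approx 16081.0$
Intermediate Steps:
$C{\left(U \right)} = - 4 U$
$\left(-34 + n \left(0 + C{\left(1 \right)}\right)\right) v{\left(10 \right)} + 16091 = \left(-34 - 5 \left(0 - 4\right)\right) \frac{7}{10} + 16091 = \left(-34 - 5 \left(0 - 4\right)\right) 7 \cdot \frac{1}{10} + 16091 = \left(-34 - -20\right) \frac{7}{10} + 16091 = \left(-34 + 20\right) \frac{7}{10} + 16091 = \left(-14\right) \frac{7}{10} + 16091 = - \frac{49}{5} + 16091 = \frac{80406}{5}$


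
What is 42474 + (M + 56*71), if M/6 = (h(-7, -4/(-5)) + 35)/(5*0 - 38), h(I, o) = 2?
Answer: 882439/19 ≈ 46444.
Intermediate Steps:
M = -111/19 (M = 6*((2 + 35)/(5*0 - 38)) = 6*(37/(0 - 38)) = 6*(37/(-38)) = 6*(37*(-1/38)) = 6*(-37/38) = -111/19 ≈ -5.8421)
42474 + (M + 56*71) = 42474 + (-111/19 + 56*71) = 42474 + (-111/19 + 3976) = 42474 + 75433/19 = 882439/19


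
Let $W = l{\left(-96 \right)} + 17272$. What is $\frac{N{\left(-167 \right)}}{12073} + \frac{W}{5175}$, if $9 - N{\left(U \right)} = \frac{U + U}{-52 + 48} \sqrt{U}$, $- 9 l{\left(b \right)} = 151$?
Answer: $\frac{1875319856}{562299975} - \frac{167 i \sqrt{167}}{24146} \approx 3.3351 - 0.089378 i$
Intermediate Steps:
$l{\left(b \right)} = - \frac{151}{9}$ ($l{\left(b \right)} = \left(- \frac{1}{9}\right) 151 = - \frac{151}{9}$)
$W = \frac{155297}{9}$ ($W = - \frac{151}{9} + 17272 = \frac{155297}{9} \approx 17255.0$)
$N{\left(U \right)} = 9 + \frac{U^{\frac{3}{2}}}{2}$ ($N{\left(U \right)} = 9 - \frac{U + U}{-52 + 48} \sqrt{U} = 9 - \frac{2 U}{-4} \sqrt{U} = 9 - 2 U \left(- \frac{1}{4}\right) \sqrt{U} = 9 - - \frac{U}{2} \sqrt{U} = 9 - - \frac{U^{\frac{3}{2}}}{2} = 9 + \frac{U^{\frac{3}{2}}}{2}$)
$\frac{N{\left(-167 \right)}}{12073} + \frac{W}{5175} = \frac{9 + \frac{\left(-167\right)^{\frac{3}{2}}}{2}}{12073} + \frac{155297}{9 \cdot 5175} = \left(9 + \frac{\left(-167\right) i \sqrt{167}}{2}\right) \frac{1}{12073} + \frac{155297}{9} \cdot \frac{1}{5175} = \left(9 - \frac{167 i \sqrt{167}}{2}\right) \frac{1}{12073} + \frac{155297}{46575} = \left(\frac{9}{12073} - \frac{167 i \sqrt{167}}{24146}\right) + \frac{155297}{46575} = \frac{1875319856}{562299975} - \frac{167 i \sqrt{167}}{24146}$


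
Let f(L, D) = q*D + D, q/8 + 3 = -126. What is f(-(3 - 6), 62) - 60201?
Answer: -124123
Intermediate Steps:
q = -1032 (q = -24 + 8*(-126) = -24 - 1008 = -1032)
f(L, D) = -1031*D (f(L, D) = -1032*D + D = -1031*D)
f(-(3 - 6), 62) - 60201 = -1031*62 - 60201 = -63922 - 60201 = -124123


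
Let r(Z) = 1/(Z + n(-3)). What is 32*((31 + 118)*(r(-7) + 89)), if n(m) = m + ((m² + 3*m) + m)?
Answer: 5511808/13 ≈ 4.2399e+5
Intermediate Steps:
n(m) = m² + 5*m (n(m) = m + (m² + 4*m) = m² + 5*m)
r(Z) = 1/(-6 + Z) (r(Z) = 1/(Z - 3*(5 - 3)) = 1/(Z - 3*2) = 1/(Z - 6) = 1/(-6 + Z))
32*((31 + 118)*(r(-7) + 89)) = 32*((31 + 118)*(1/(-6 - 7) + 89)) = 32*(149*(1/(-13) + 89)) = 32*(149*(-1/13 + 89)) = 32*(149*(1156/13)) = 32*(172244/13) = 5511808/13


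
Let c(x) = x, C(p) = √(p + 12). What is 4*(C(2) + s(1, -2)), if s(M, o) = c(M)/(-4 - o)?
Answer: -2 + 4*√14 ≈ 12.967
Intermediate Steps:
C(p) = √(12 + p)
s(M, o) = M/(-4 - o)
4*(C(2) + s(1, -2)) = 4*(√(12 + 2) - 1*1/(4 - 2)) = 4*(√14 - 1*1/2) = 4*(√14 - 1*1*½) = 4*(√14 - ½) = 4*(-½ + √14) = -2 + 4*√14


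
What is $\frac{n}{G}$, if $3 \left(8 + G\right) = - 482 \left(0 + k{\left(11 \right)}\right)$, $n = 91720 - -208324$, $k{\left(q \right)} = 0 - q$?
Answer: $\frac{450066}{2639} \approx 170.54$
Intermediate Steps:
$k{\left(q \right)} = - q$
$n = 300044$ ($n = 91720 + 208324 = 300044$)
$G = \frac{5278}{3}$ ($G = -8 + \frac{\left(-482\right) \left(0 - 11\right)}{3} = -8 + \frac{\left(-482\right) \left(-11\right)}{3} = -8 + \frac{1}{3} \cdot 5302 = -8 + \frac{5302}{3} = \frac{5278}{3} \approx 1759.3$)
$\frac{n}{G} = \frac{300044}{\frac{5278}{3}} = 300044 \cdot \frac{3}{5278} = \frac{450066}{2639}$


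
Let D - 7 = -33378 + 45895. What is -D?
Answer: -12524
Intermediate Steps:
D = 12524 (D = 7 + (-33378 + 45895) = 7 + 12517 = 12524)
-D = -1*12524 = -12524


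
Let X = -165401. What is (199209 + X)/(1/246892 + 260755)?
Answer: 8346924736/64378323461 ≈ 0.12965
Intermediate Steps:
(199209 + X)/(1/246892 + 260755) = (199209 - 165401)/(1/246892 + 260755) = 33808/(1/246892 + 260755) = 33808/(64378323461/246892) = 33808*(246892/64378323461) = 8346924736/64378323461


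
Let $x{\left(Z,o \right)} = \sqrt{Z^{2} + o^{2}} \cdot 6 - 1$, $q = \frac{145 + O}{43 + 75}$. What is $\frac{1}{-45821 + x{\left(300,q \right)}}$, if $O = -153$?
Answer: $- \frac{26584397}{1216270499238} - \frac{118 \sqrt{19580626}}{608135249619} \approx -2.2716 \cdot 10^{-5}$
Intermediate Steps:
$q = - \frac{4}{59}$ ($q = \frac{145 - 153}{43 + 75} = - \frac{8}{118} = \left(-8\right) \frac{1}{118} = - \frac{4}{59} \approx -0.067797$)
$x{\left(Z,o \right)} = -1 + 6 \sqrt{Z^{2} + o^{2}}$ ($x{\left(Z,o \right)} = 6 \sqrt{Z^{2} + o^{2}} - 1 = -1 + 6 \sqrt{Z^{2} + o^{2}}$)
$\frac{1}{-45821 + x{\left(300,q \right)}} = \frac{1}{-45821 - \left(1 - 6 \sqrt{300^{2} + \left(- \frac{4}{59}\right)^{2}}\right)} = \frac{1}{-45821 - \left(1 - 6 \sqrt{90000 + \frac{16}{3481}}\right)} = \frac{1}{-45821 - \left(1 - 6 \sqrt{\frac{313290016}{3481}}\right)} = \frac{1}{-45821 - \left(1 - 6 \frac{4 \sqrt{19580626}}{59}\right)} = \frac{1}{-45821 - \left(1 - \frac{24 \sqrt{19580626}}{59}\right)} = \frac{1}{-45822 + \frac{24 \sqrt{19580626}}{59}}$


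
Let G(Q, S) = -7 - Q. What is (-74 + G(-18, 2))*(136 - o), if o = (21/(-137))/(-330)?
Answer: -129119319/15070 ≈ -8568.0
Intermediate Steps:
o = 7/15070 (o = (21*(-1/137))*(-1/330) = -21/137*(-1/330) = 7/15070 ≈ 0.00046450)
(-74 + G(-18, 2))*(136 - o) = (-74 + (-7 - 1*(-18)))*(136 - 1*7/15070) = (-74 + (-7 + 18))*(136 - 7/15070) = (-74 + 11)*(2049513/15070) = -63*2049513/15070 = -129119319/15070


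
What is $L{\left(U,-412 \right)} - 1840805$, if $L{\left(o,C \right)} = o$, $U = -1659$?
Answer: $-1842464$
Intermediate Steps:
$L{\left(U,-412 \right)} - 1840805 = -1659 - 1840805 = -1842464$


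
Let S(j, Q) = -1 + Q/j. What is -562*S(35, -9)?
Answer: 24728/35 ≈ 706.51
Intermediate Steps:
S(j, Q) = -1 + Q/j
-562*S(35, -9) = -562*(-9 - 1*35)/35 = -562*(-9 - 35)/35 = -562*(-44)/35 = -562*(-44/35) = 24728/35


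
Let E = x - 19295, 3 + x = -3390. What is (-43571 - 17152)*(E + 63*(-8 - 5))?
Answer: 1427415561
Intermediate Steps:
x = -3393 (x = -3 - 3390 = -3393)
E = -22688 (E = -3393 - 19295 = -22688)
(-43571 - 17152)*(E + 63*(-8 - 5)) = (-43571 - 17152)*(-22688 + 63*(-8 - 5)) = -60723*(-22688 + 63*(-13)) = -60723*(-22688 - 819) = -60723*(-23507) = 1427415561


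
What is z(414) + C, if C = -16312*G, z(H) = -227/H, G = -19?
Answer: 128309965/414 ≈ 3.0993e+5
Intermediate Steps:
C = 309928 (C = -16312*(-19) = 309928)
z(414) + C = -227/414 + 309928 = 128309965/414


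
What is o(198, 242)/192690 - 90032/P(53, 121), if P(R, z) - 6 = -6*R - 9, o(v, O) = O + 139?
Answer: 642532903/2290870 ≈ 280.48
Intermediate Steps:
o(v, O) = 139 + O
P(R, z) = -3 - 6*R (P(R, z) = 6 + (-6*R - 9) = 6 + (-9 - 6*R) = -3 - 6*R)
o(198, 242)/192690 - 90032/P(53, 121) = (139 + 242)/192690 - 90032/(-3 - 6*53) = 381*(1/192690) - 90032/(-3 - 318) = 127/64230 - 90032/(-321) = 127/64230 - 90032*(-1/321) = 127/64230 + 90032/321 = 642532903/2290870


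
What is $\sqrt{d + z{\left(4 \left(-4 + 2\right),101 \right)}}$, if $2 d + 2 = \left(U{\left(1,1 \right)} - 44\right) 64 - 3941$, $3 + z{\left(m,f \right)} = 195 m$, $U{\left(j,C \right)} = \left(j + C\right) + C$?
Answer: $\frac{3 i \sqrt{2154}}{2} \approx 69.617 i$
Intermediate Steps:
$U{\left(j,C \right)} = j + 2 C$ ($U{\left(j,C \right)} = \left(C + j\right) + C = j + 2 C$)
$z{\left(m,f \right)} = -3 + 195 m$
$d = - \frac{6567}{2}$ ($d = -1 + \frac{\left(\left(1 + 2 \cdot 1\right) - 44\right) 64 - 3941}{2} = -1 + \frac{\left(\left(1 + 2\right) - 44\right) 64 - 3941}{2} = -1 + \frac{\left(3 - 44\right) 64 - 3941}{2} = -1 + \frac{\left(-41\right) 64 - 3941}{2} = -1 + \frac{-2624 - 3941}{2} = -1 + \frac{1}{2} \left(-6565\right) = -1 - \frac{6565}{2} = - \frac{6567}{2} \approx -3283.5$)
$\sqrt{d + z{\left(4 \left(-4 + 2\right),101 \right)}} = \sqrt{- \frac{6567}{2} + \left(-3 + 195 \cdot 4 \left(-4 + 2\right)\right)} = \sqrt{- \frac{6567}{2} + \left(-3 + 195 \cdot 4 \left(-2\right)\right)} = \sqrt{- \frac{6567}{2} + \left(-3 + 195 \left(-8\right)\right)} = \sqrt{- \frac{6567}{2} - 1563} = \sqrt{- \frac{9693}{2}} = \frac{3 i \sqrt{2154}}{2}$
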